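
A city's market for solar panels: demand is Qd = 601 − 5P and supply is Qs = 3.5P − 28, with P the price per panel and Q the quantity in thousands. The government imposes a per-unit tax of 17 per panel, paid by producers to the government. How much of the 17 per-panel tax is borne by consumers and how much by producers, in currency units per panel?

Without the tax, 601 − 5P = 3.5P − 28 gives 8.5P = 629, so P* = 74 and Q* = 231.
With the tax collected from producers, supply shifts: Qs = 3.5(P − 17) − 28.
Solving gives Q = 196 with consumers paying 81 and producers receiving 64 (the 17 wedge).
Burden on consumers: 7; on producers: 10. (They sum to 17.)
The less price-elastic side of the market bears the larger share of a per-unit tax.

Consumers bear 7 per panel; producers bear 10 per panel.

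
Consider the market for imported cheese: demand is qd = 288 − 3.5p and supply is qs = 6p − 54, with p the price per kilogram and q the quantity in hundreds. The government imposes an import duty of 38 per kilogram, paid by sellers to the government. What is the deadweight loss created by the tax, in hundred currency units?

Deadweight loss = 1596 hundred.

Before the tax: set 288 − 3.5p = 6p − 54 → p* = 36, q* = 162.
With the tax collected from sellers, supply shifts: qs = 6(p − 38) − 54.
New equilibrium: buyers pay 60, sellers receive 22, q = 78. (Wedge: pb − ps = 38.)
Quantity falls by |ΔQ| = |162 − 78| = 84.
DWL = ½ · t · |ΔQ| = ½ · 38 · 84 = 1596.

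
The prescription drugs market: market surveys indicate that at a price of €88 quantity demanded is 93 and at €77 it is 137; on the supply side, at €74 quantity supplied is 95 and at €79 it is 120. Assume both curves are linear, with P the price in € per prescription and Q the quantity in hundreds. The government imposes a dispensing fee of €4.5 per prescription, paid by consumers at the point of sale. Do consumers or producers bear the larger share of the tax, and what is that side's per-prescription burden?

Consumers bear the larger share: €2.5 per prescription.

Demand slope: (137 − 93)/(77 − 88) = -4, so Qd = 445 − 4P.
Supply slope: (120 − 95)/(79 − 74) = 5, so Qs = 5P − 275.
Before the tax: set 445 − 4P = 5P − 275 → P* = €80, Q* = 125.
With the tax collected from consumers, demand (in seller-price terms) shifts: Qd = 445 − 4(P + 4.5).
Solving gives Q = 115 with consumers paying €82.5 and producers receiving €78 (the €4.5 wedge).
Per-prescription burden: consumers €2.5, producers €2.
Consumers take the larger share because demand is less price-elastic here (demand slope 4 vs supply slope 5).
The less price-elastic side of the market bears the larger share of a per-unit tax.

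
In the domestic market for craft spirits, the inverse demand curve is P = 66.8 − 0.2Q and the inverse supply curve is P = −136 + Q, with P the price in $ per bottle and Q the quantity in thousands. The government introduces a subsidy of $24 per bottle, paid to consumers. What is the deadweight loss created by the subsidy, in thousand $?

Rewrite in direct form: Qd = 334 − 5P and Qs = P + 136.
Before the subsidy: set 334 − 5P = P + 136 → P* = $33, Q* = 169.
With a per-unit subsidy paid to consumers, each effectively pays P − 24, so demand becomes Qd = 334 − 5(P − 24).
Solving gives Q = 189 with consumers paying $29 and sellers receiving $53 (the $24 wedge).
Quantity rises by |ΔQ| = |169 − 189| = 20.
DWL = ½ · t · |ΔQ| = ½ · 24 · 20 = $240.

Deadweight loss = $240 thousand.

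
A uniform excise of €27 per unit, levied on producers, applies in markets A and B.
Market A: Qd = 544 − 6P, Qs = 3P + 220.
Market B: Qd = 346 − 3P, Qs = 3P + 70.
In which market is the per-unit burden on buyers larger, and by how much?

Market B, by €4.5.

Market A: pre-tax P* = €36, Q* = 328; post-tax Q = 274; per-unit burden on buyers = €9.
Market B: pre-tax P* = €46, Q* = 208; post-tax Q = 167.5; per-unit burden on buyers = €13.5.
Difference: €9 vs €13.5 → market B is larger by €4.5.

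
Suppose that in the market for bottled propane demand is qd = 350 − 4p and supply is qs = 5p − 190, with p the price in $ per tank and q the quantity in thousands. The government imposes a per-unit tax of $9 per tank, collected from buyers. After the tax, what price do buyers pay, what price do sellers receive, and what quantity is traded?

Before the tax: set 350 − 4p = 5p − 190 → p* = $60, q* = 110.
With the tax collected from buyers, demand (in seller-price terms) shifts: qd = 350 − 4(p + 9).
Solving gives q = 90 with buyers paying $65 and sellers receiving $56 (the $9 wedge).

Buyers pay $65; sellers receive $56; quantity = 90.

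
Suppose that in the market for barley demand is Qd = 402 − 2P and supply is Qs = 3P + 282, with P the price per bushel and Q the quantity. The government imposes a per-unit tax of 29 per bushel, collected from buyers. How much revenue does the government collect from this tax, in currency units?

Tax revenue = 9256.8.

Before the tax: set 402 − 2P = 3P + 282 → P* = 24, Q* = 354.
With the tax collected from buyers, demand (in seller-price terms) shifts: Qd = 402 − 2(P + 29).
Solving gives Q = 319.2 with buyers paying 41.4 and sellers receiving 12.4 (the 29 wedge).
Revenue = t · Q = 29 · 319.2 = 9256.8.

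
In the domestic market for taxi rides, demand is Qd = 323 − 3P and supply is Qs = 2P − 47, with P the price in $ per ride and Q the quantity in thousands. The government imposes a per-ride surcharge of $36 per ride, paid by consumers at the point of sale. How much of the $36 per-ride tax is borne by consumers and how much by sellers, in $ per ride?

Before the tax: set 323 − 3P = 2P − 47 → P* = $74, Q* = 101.
With the tax collected from consumers, demand (in seller-price terms) shifts: Qd = 323 − 3(P + 36).
Solving gives Q = 57.8 with consumers paying $88.4 and sellers receiving $52.4 (the $36 wedge).
Burden on consumers: $14.4; on sellers: $21.6. (They sum to $36.)
The less price-elastic side of the market bears the larger share of a per-unit tax.

Consumers bear $14.4 per ride; sellers bear $21.6 per ride.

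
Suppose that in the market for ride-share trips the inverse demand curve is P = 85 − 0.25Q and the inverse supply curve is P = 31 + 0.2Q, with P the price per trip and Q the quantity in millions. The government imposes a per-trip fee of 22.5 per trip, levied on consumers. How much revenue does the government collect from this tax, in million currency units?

Rewrite in direct form: Qd = 340 − 4P and Qs = 5P − 155.
Before the tax: set 340 − 4P = 5P − 155 → P* = 55, Q* = 120.
With the tax collected from consumers, demand (in seller-price terms) shifts: Qd = 340 − 4(P + 22.5).
New equilibrium: consumers pay 67.5, sellers receive 45, Q = 70. (Wedge: Pb − Ps = 22.5.)
Revenue = t · Q = 22.5 · 70 = 1575.

Tax revenue = 1575 million.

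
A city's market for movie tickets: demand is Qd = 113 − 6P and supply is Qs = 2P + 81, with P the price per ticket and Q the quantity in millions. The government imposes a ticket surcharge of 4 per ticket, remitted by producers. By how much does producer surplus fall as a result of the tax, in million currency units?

Without the tax, 113 − 6P = 2P + 81 gives 8P = 32, so P* = 4 and Q* = 89.
With the tax collected from producers, supply shifts: Qs = 2(P − 4) + 81.
Solving gives Q = 83 with consumers paying 5 and producers receiving 1 (the 4 wedge).
ΔPS is the trapezoid between Q = 83 and Q = 89 of height 3: ½ · (89 + 83) · 3 = 258.

Producer surplus falls by 258 million.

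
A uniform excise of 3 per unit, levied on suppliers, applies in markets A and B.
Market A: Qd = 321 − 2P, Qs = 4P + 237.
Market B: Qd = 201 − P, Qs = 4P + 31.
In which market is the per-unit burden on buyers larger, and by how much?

Market A: pre-tax P* = 14, Q* = 293; post-tax Q = 289; per-unit burden on buyers = 2.
Market B: pre-tax P* = 34, Q* = 167; post-tax Q = 164.6; per-unit burden on buyers = 2.4.
Difference: 2 vs 2.4 → market B is larger by 0.4.

Market B, by 0.4.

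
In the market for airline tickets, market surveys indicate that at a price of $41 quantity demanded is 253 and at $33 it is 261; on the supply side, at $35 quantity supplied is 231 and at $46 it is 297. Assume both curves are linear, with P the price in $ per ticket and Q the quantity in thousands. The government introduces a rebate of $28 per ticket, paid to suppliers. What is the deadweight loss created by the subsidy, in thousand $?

Deadweight loss = $336 thousand.

Demand slope: (261 − 253)/(33 − 41) = -1, so Qd = 294 − P.
Supply slope: (297 − 231)/(46 − 35) = 6, so Qs = 6P + 21.
Without the subsidy, 294 − P = 6P + 21 gives 7P = 273, so P* = $39 and Q* = 255.
With a per-unit subsidy paid to suppliers, each receives P + 28 per unit sold, so supply becomes Qs = 6(P + 28) + 21.
Solving gives Q = 279 with consumers paying $15 and suppliers receiving $43 (the $28 wedge).
Quantity rises by |ΔQ| = |255 − 279| = 24.
DWL = ½ · t · |ΔQ| = ½ · 28 · 24 = $336.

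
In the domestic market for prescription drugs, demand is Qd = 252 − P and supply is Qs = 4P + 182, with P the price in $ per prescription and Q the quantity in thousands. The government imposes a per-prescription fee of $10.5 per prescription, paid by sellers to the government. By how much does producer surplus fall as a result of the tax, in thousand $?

Producer surplus falls by $490.98 thousand.

Without the tax, 252 − P = 4P + 182 gives 5P = 70, so P* = $14 and Q* = 238.
With the tax collected from sellers, supply shifts: Qs = 4(P − 10.5) + 182.
Solving gives Q = 229.6 with consumers paying $22.4 and sellers receiving $11.9 (the $10.5 wedge).
ΔPS is the trapezoid between Q = 229.6 and Q = 238 of height $2.1: ½ · (238 + 229.6) · 2.1 = $490.98.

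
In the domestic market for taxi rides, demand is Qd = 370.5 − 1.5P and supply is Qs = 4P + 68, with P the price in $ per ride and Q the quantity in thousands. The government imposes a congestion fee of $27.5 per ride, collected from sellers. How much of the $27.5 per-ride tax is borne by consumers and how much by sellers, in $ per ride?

Before the tax: set 370.5 − 1.5P = 4P + 68 → P* = $55, Q* = 288.
With the tax collected from sellers, supply shifts: Qs = 4(P − 27.5) + 68.
Solving gives Q = 258 with consumers paying $75 and sellers receiving $47.5 (the $27.5 wedge).
Burden on consumers: $20; on sellers: $7.5. (They sum to $27.5.)
The less price-elastic side of the market bears the larger share of a per-unit tax.

Consumers bear $20 per ride; sellers bear $7.5 per ride.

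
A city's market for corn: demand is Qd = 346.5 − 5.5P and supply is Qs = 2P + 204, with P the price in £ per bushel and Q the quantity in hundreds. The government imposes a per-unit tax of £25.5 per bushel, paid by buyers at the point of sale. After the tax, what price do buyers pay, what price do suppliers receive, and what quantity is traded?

Buyers pay £25.8; suppliers receive £0.3; quantity = 204.6.

Before the tax: set 346.5 − 5.5P = 2P + 204 → P* = £19, Q* = 242.
With the tax collected from buyers, demand (in seller-price terms) shifts: Qd = 346.5 − 5.5(P + 25.5).
Solving gives Q = 204.6 with buyers paying £25.8 and suppliers receiving £0.3 (the £25.5 wedge).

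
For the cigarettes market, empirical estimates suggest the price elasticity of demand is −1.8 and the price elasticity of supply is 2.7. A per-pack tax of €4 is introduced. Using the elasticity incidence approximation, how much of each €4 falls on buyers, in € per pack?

Buyers bear ≈ €2.4 per pack.

Incidence ratio: buyers' share ≈ εs / (εs + |εd|) = 2.7 / (2.7 + 1.8) = 0.6.
So buyers bear ≈ 0.6 × €4 = €2.4; suppliers bear €1.6.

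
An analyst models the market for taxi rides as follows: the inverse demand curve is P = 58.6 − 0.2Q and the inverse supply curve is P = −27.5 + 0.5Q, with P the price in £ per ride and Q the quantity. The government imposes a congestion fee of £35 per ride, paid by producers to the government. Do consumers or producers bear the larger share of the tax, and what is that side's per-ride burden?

Inverting to Q(P) form: Qd = 293 − 5P; Qs = 2P + 55.
Without the tax, 293 − 5P = 2P + 55 gives 7P = 238, so P* = £34 and Q* = 123.
With the tax collected from producers, supply shifts: Qs = 2(P − 35) + 55.
New equilibrium: consumers pay £44, producers receive £9, Q = 73. (Wedge: Pb − Ps = 35.)
Per-ride burden: consumers £10, producers £25.
Producers take the larger share because supply is less price-elastic here (demand slope 5 vs supply slope 2).

Producers bear the larger share: £25 per ride.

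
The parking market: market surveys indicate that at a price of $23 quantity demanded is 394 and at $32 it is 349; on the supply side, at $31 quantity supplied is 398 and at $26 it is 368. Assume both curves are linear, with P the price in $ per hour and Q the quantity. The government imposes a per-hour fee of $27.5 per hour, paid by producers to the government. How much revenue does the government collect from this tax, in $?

Tax revenue = $8222.5.

Demand slope: (349 − 394)/(32 − 23) = -5, so Qd = 509 − 5P.
Supply slope: (368 − 398)/(26 − 31) = 6, so Qs = 6P + 212.
Before the tax: set 509 − 5P = 6P + 212 → P* = $27, Q* = 374.
With the tax collected from producers, supply shifts: Qs = 6(P − 27.5) + 212.
New equilibrium: buyers pay $42, producers receive $14.5, Q = 299. (Wedge: Pb − Ps = 27.5.)
Revenue = t · Q = 27.5 · 299 = $8222.5.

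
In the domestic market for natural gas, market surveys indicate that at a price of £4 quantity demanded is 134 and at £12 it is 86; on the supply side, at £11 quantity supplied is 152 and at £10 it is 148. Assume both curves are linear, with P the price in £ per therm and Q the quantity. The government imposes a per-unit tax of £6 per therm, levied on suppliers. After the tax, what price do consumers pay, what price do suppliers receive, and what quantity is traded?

Demand slope: (86 − 134)/(12 − 4) = -6, so Qd = 158 − 6P.
Supply slope: (148 − 152)/(10 − 11) = 4, so Qs = 4P + 108.
Without the tax, 158 − 6P = 4P + 108 gives 10P = 50, so P* = £5 and Q* = 128.
With the tax collected from suppliers, supply shifts: Qs = 4(P − 6) + 108.
Solving gives Q = 113.6 with consumers paying £7.4 and suppliers receiving £1.4 (the £6 wedge).

Consumers pay £7.4; suppliers receive £1.4; quantity = 113.6.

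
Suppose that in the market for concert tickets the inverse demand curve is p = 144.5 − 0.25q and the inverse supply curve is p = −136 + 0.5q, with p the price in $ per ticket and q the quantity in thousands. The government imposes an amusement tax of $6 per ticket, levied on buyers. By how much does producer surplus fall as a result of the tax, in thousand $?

Rewrite in direct form: qd = 578 − 4p and qs = 2p + 272.
Without the tax, 578 − 4p = 2p + 272 gives 6p = 306, so p* = $51 and q* = 374.
With the tax collected from buyers, demand (in seller-price terms) shifts: qd = 578 − 4(p + 6).
Solving gives q = 366 with buyers paying $53 and suppliers receiving $47 (the $6 wedge).
ΔPS is the trapezoid between Q = 366 and Q = 374 of height $4: ½ · (374 + 366) · 4 = $1480.

Producer surplus falls by $1480 thousand.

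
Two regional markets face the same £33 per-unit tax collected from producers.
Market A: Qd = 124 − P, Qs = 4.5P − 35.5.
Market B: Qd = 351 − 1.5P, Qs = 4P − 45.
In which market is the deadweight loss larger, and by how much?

Market A: pre-tax P* = £29, Q* = 95; post-tax Q = 68; deadweight loss = £445.5.
Market B: pre-tax P* = £72, Q* = 243; post-tax Q = 207; deadweight loss = £594.
Difference: £445.5 vs £594 → market B is larger by £148.5.

Market B, by £148.5.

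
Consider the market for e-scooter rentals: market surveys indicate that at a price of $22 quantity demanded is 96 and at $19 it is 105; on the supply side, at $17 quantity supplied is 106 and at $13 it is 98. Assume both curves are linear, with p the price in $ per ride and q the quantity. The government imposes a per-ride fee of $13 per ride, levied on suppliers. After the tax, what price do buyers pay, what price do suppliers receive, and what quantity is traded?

Demand slope: (105 − 96)/(19 − 22) = -3, so qd = 162 − 3p.
Supply slope: (98 − 106)/(13 − 17) = 2, so qs = 2p + 72.
Before the tax: set 162 − 3p = 2p + 72 → p* = $18, q* = 108.
With the tax collected from suppliers, supply shifts: qs = 2(p − 13) + 72.
Solving gives q = 92.4 with buyers paying $23.2 and suppliers receiving $10.2 (the $13 wedge).

Buyers pay $23.2; suppliers receive $10.2; quantity = 92.4.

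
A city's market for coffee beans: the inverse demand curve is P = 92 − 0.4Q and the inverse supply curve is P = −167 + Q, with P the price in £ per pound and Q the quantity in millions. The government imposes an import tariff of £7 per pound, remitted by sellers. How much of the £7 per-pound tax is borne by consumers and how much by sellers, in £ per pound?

Consumers bear £2 per pound; sellers bear £5 per pound.

Rewrite in direct form: Qd = 230 − 2.5P and Qs = P + 167.
Before the tax: set 230 − 2.5P = P + 167 → P* = £18, Q* = 185.
With the tax collected from sellers, supply shifts: Qs = (P − 7) + 167.
Solving gives Q = 180 with consumers paying £20 and sellers receiving £13 (the £7 wedge).
Burden on consumers: £2; on sellers: £5. (They sum to £7.)
The less price-elastic side of the market bears the larger share of a per-unit tax.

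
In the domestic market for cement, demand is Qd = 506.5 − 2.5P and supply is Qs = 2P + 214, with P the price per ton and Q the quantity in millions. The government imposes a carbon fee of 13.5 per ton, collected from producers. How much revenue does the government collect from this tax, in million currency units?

Without the tax, 506.5 − 2.5P = 2P + 214 gives 4.5P = 292.5, so P* = 65 and Q* = 344.
With the tax collected from producers, supply shifts: Qs = 2(P − 13.5) + 214.
Solving gives Q = 329 with buyers paying 71 and producers receiving 57.5 (the 13.5 wedge).
Revenue = t · Q = 13.5 · 329 = 4441.5.

Tax revenue = 4441.5 million.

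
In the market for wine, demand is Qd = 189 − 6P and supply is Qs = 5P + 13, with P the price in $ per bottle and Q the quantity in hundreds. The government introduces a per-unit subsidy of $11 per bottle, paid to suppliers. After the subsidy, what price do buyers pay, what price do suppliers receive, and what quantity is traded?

Before the subsidy: set 189 − 6P = 5P + 13 → P* = $16, Q* = 93.
With a per-unit subsidy paid to suppliers, each receives P + 11 per unit sold, so supply becomes Qs = 5(P + 11) + 13.
Solving gives Q = 123 with buyers paying $11 and suppliers receiving $22 (the $11 wedge).

Buyers pay $11; suppliers receive $22; quantity = 123.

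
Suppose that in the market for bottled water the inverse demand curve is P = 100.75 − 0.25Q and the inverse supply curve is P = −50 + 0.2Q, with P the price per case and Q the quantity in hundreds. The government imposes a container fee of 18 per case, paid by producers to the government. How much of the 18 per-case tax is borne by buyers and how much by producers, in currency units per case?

Rewrite in direct form: Qd = 403 − 4P and Qs = 5P + 250.
Before the tax: set 403 − 4P = 5P + 250 → P* = 17, Q* = 335.
With the tax collected from producers, supply shifts: Qs = 5(P − 18) + 250.
New equilibrium: buyers pay 27, producers receive 9, Q = 295. (Wedge: Pb − Ps = 18.)
Burden on buyers: 10; on producers: 8. (They sum to 18.)
The less price-elastic side of the market bears the larger share of a per-unit tax.

Buyers bear 10 per case; producers bear 8 per case.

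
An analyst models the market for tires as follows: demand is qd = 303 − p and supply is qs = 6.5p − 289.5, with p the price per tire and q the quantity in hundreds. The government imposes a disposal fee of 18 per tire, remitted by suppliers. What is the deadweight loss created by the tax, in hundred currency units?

Deadweight loss = 140.4 hundred.

Before the tax: set 303 − p = 6.5p − 289.5 → p* = 79, q* = 224.
With the tax collected from suppliers, supply shifts: qs = 6.5(p − 18) − 289.5.
New equilibrium: consumers pay 94.6, suppliers receive 76.6, q = 208.4. (Wedge: pb − ps = 18.)
Quantity falls by |ΔQ| = |224 − 208.4| = 15.6.
DWL = ½ · t · |ΔQ| = ½ · 18 · 15.6 = 140.4.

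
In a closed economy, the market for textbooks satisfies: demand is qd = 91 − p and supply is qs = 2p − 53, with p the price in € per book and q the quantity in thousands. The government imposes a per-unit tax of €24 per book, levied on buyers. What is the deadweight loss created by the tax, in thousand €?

Without the tax, 91 − p = 2p − 53 gives 3p = 144, so p* = €48 and q* = 43.
With the tax collected from buyers, demand (in seller-price terms) shifts: qd = 91 − (p + 24).
New equilibrium: buyers pay €64, sellers receive €40, q = 27. (Wedge: pb − ps = 24.)
Quantity falls by |ΔQ| = |43 − 27| = 16.
DWL = ½ · t · |ΔQ| = ½ · 24 · 16 = €192.

Deadweight loss = €192 thousand.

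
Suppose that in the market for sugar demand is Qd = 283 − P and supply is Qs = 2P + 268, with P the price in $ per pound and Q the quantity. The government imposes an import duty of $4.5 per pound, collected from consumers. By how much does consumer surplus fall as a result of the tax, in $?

Consumer surplus falls by $829.5.

Before the tax: set 283 − P = 2P + 268 → P* = $5, Q* = 278.
With the tax collected from consumers, demand (in seller-price terms) shifts: Qd = 283 − (P + 4.5).
New equilibrium: consumers pay $8, producers receive $3.5, Q = 275. (Wedge: Pb − Ps = 4.5.)
ΔCS is the trapezoid between Q = 275 and Q = 278 of height $3: ½ · (278 + 275) · 3 = $829.5.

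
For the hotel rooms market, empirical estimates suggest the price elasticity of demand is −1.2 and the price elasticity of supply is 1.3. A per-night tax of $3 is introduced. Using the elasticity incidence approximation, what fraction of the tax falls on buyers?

Buyers' share ≈ 0.52.

Incidence ratio: buyers' share ≈ εs / (εs + |εd|) = 1.3 / (1.3 + 1.2) = 0.52.
Supply is the more elastic side, so buyers bear the larger share.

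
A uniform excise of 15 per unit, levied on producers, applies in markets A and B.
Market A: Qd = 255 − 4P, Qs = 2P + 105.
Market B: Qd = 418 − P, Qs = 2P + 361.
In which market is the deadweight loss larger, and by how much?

Market A: pre-tax P* = 25, Q* = 155; post-tax Q = 135; deadweight loss = 150.
Market B: pre-tax P* = 19, Q* = 399; post-tax Q = 389; deadweight loss = 75.
Difference: 150 vs 75 → market A is larger by 75.

Market A, by 75.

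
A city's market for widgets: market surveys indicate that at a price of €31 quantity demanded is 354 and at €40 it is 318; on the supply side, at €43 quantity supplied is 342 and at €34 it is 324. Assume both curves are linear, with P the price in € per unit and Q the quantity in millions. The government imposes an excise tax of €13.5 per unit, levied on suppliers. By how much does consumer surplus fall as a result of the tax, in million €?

Demand slope: (318 − 354)/(40 − 31) = -4, so Qd = 478 − 4P.
Supply slope: (324 − 342)/(34 − 43) = 2, so Qs = 2P + 256.
Without the tax, 478 − 4P = 2P + 256 gives 6P = 222, so P* = €37 and Q* = 330.
With the tax collected from suppliers, supply shifts: Qs = 2(P − 13.5) + 256.
New equilibrium: buyers pay €41.5, suppliers receive €28, Q = 312. (Wedge: Pb − Ps = 13.5.)
ΔCS is the trapezoid between Q = 312 and Q = 330 of height €4.5: ½ · (330 + 312) · 4.5 = €1444.5.

Consumer surplus falls by €1444.5 million.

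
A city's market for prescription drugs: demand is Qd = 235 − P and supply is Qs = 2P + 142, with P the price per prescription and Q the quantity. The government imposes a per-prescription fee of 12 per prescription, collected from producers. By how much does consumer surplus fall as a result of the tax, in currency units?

Before the tax: set 235 − P = 2P + 142 → P* = 31, Q* = 204.
With the tax collected from producers, supply shifts: Qs = 2(P − 12) + 142.
Solving gives Q = 196 with consumers paying 39 and producers receiving 27 (the 12 wedge).
ΔCS is the trapezoid between Q = 196 and Q = 204 of height 8: ½ · (204 + 196) · 8 = 1600.

Consumer surplus falls by 1600.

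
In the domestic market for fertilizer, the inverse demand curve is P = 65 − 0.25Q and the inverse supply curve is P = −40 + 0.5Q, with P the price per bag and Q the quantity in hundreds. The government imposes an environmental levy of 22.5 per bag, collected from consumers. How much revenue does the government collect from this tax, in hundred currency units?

Rewrite in direct form: Qd = 260 − 4P and Qs = 2P + 80.
Before the tax: set 260 − 4P = 2P + 80 → P* = 30, Q* = 140.
With the tax collected from consumers, demand (in seller-price terms) shifts: Qd = 260 − 4(P + 22.5).
New equilibrium: consumers pay 37.5, suppliers receive 15, Q = 110. (Wedge: Pb − Ps = 22.5.)
Revenue = t · Q = 22.5 · 110 = 2475.

Tax revenue = 2475 hundred.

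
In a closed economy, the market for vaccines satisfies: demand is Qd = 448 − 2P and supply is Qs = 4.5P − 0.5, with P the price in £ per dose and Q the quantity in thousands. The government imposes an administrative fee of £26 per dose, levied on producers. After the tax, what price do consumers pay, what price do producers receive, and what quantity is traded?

Before the tax: set 448 − 2P = 4.5P − 0.5 → P* = £69, Q* = 310.
With the tax collected from producers, supply shifts: Qs = 4.5(P − 26) − 0.5.
New equilibrium: consumers pay £87, producers receive £61, Q = 274. (Wedge: Pb − Ps = 26.)
The less price-elastic side of the market bears the larger share of a per-unit tax.

Consumers pay £87; producers receive £61; quantity = 274.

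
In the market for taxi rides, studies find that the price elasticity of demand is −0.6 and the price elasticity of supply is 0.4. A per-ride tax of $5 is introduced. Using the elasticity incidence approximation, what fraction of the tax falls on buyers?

Buyers' share ≈ 0.4.

Incidence ratio: buyers' share ≈ εs / (εs + |εd|) = 0.4 / (0.4 + 0.6) = 0.4.
Supply is the less elastic side, so buyers bear the smaller share.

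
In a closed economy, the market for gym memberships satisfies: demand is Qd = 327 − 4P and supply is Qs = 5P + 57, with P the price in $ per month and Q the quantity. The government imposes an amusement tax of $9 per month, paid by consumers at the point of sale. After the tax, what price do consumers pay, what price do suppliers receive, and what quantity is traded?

Before the tax: set 327 − 4P = 5P + 57 → P* = $30, Q* = 207.
With the tax collected from consumers, demand (in seller-price terms) shifts: Qd = 327 − 4(P + 9).
Solving gives Q = 187 with consumers paying $35 and suppliers receiving $26 (the $9 wedge).

Consumers pay $35; suppliers receive $26; quantity = 187.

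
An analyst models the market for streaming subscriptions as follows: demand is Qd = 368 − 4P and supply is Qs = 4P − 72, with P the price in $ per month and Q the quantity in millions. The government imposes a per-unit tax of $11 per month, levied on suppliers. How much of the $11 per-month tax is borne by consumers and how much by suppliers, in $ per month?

Before the tax: set 368 − 4P = 4P − 72 → P* = $55, Q* = 148.
With the tax collected from suppliers, supply shifts: Qs = 4(P − 11) − 72.
New equilibrium: consumers pay $60.5, suppliers receive $49.5, Q = 126. (Wedge: Pb − Ps = 11.)
Burden on consumers: $5.5; on suppliers: $5.5. (They sum to $11.)
The less price-elastic side of the market bears the larger share of a per-unit tax.

Consumers bear $5.5 per month; suppliers bear $5.5 per month.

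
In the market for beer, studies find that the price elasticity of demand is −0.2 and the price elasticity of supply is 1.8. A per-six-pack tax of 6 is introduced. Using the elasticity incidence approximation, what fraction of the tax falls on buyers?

Incidence ratio: buyers' share ≈ εs / (εs + |εd|) = 1.8 / (1.8 + 0.2) = 0.9.
Supply is the more elastic side, so buyers bear the larger share.

Buyers' share ≈ 0.9.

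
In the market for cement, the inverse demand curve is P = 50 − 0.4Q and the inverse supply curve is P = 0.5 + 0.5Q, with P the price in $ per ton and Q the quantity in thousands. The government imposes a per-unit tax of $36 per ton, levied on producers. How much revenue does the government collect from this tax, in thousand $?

Inverting to Q(P) form: Qd = 125 − 2.5P; Qs = 2P − 1.
Before the tax: set 125 − 2.5P = 2P − 1 → P* = $28, Q* = 55.
With the tax collected from producers, supply shifts: Qs = 2(P − 36) − 1.
New equilibrium: buyers pay $44, producers receive $8, Q = 15. (Wedge: Pb − Ps = 36.)
Revenue = t · Q = 36 · 15 = $540.

Tax revenue = $540 thousand.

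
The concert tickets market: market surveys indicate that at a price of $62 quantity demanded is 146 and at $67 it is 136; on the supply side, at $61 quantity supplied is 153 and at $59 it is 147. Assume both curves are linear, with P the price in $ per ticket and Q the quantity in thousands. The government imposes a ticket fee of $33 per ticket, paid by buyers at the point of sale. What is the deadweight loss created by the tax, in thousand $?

Demand slope: (136 − 146)/(67 − 62) = -2, so Qd = 270 − 2P.
Supply slope: (147 − 153)/(59 − 61) = 3, so Qs = 3P − 30.
Without the tax, 270 − 2P = 3P − 30 gives 5P = 300, so P* = $60 and Q* = 150.
With the tax collected from buyers, demand (in seller-price terms) shifts: Qd = 270 − 2(P + 33).
Solving gives Q = 110.4 with buyers paying $79.8 and suppliers receiving $46.8 (the $33 wedge).
Quantity falls by |ΔQ| = |150 − 110.4| = 39.6.
DWL = ½ · t · |ΔQ| = ½ · 33 · 39.6 = $653.4.

Deadweight loss = $653.4 thousand.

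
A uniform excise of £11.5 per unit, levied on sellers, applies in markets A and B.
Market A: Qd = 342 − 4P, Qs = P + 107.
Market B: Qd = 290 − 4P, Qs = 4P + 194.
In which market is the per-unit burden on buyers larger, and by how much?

Market B, by £3.45.

Market A: pre-tax P* = £47, Q* = 154; post-tax Q = 144.8; per-unit burden on buyers = £2.3.
Market B: pre-tax P* = £12, Q* = 242; post-tax Q = 219; per-unit burden on buyers = £5.75.
Difference: £2.3 vs £5.75 → market B is larger by £3.45.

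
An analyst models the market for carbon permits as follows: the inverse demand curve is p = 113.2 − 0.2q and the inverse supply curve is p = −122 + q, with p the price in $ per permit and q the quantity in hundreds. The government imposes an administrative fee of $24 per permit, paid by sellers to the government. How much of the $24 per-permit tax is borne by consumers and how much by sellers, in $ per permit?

Rewrite in direct form: qd = 566 − 5p and qs = p + 122.
Before the tax: set 566 − 5p = p + 122 → p* = $74, q* = 196.
With the tax collected from sellers, supply shifts: qs = (p − 24) + 122.
New equilibrium: consumers pay $78, sellers receive $54, q = 176. (Wedge: pb − ps = 24.)
Burden on consumers: $4; on sellers: $20. (They sum to $24.)
The less price-elastic side of the market bears the larger share of a per-unit tax.

Consumers bear $4 per permit; sellers bear $20 per permit.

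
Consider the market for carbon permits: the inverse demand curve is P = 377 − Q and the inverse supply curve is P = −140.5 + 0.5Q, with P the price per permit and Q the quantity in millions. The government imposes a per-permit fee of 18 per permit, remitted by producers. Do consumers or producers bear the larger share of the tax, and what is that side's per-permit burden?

Consumers bear the larger share: 12 per permit.

Inverting to Q(P) form: Qd = 377 − P; Qs = 2P + 281.
Without the tax, 377 − P = 2P + 281 gives 3P = 96, so P* = 32 and Q* = 345.
With the tax collected from producers, supply shifts: Qs = 2(P − 18) + 281.
Solving gives Q = 333 with consumers paying 44 and producers receiving 26 (the 18 wedge).
Per-permit burden: consumers 12, producers 6.
Consumers take the larger share because demand is less price-elastic here (demand slope 1 vs supply slope 2).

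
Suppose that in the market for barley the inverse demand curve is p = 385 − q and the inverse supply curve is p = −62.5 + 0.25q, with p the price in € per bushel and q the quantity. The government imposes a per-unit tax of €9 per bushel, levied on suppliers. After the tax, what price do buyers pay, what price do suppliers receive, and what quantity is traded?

Buyers pay €34.2; suppliers receive €25.2; quantity = 350.8.

Inverting to q(p) form: qd = 385 − p; qs = 4p + 250.
Without the tax, 385 − p = 4p + 250 gives 5p = 135, so p* = €27 and q* = 358.
With the tax collected from suppliers, supply shifts: qs = 4(p − 9) + 250.
Solving gives q = 350.8 with buyers paying €34.2 and suppliers receiving €25.2 (the €9 wedge).
The less price-elastic side of the market bears the larger share of a per-unit tax.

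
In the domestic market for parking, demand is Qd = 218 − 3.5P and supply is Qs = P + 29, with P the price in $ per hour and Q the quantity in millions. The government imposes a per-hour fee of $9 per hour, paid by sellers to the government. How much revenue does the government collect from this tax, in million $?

Before the tax: set 218 − 3.5P = P + 29 → P* = $42, Q* = 71.
With the tax collected from sellers, supply shifts: Qs = (P − 9) + 29.
Solving gives Q = 64 with buyers paying $44 and sellers receiving $35 (the $9 wedge).
Revenue = t · Q = 9 · 64 = $576.

Tax revenue = $576 million.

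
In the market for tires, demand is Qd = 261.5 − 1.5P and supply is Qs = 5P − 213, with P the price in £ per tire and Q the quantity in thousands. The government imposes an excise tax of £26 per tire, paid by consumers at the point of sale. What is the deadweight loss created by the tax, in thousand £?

Deadweight loss = £390 thousand.

Before the tax: set 261.5 − 1.5P = 5P − 213 → P* = £73, Q* = 152.
With the tax collected from consumers, demand (in seller-price terms) shifts: Qd = 261.5 − 1.5(P + 26).
New equilibrium: consumers pay £93, producers receive £67, Q = 122. (Wedge: Pb − Ps = 26.)
Quantity falls by |ΔQ| = |152 − 122| = 30.
DWL = ½ · t · |ΔQ| = ½ · 26 · 30 = £390.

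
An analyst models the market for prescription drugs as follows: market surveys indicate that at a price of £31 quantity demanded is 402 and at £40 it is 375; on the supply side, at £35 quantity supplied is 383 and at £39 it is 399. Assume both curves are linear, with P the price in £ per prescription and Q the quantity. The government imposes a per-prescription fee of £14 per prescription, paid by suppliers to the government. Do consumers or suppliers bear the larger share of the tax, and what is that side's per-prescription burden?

Demand slope: (375 − 402)/(40 − 31) = -3, so Qd = 495 − 3P.
Supply slope: (399 − 383)/(39 − 35) = 4, so Qs = 4P + 243.
Without the tax, 495 − 3P = 4P + 243 gives 7P = 252, so P* = £36 and Q* = 387.
With the tax collected from suppliers, supply shifts: Qs = 4(P − 14) + 243.
New equilibrium: consumers pay £44, suppliers receive £30, Q = 363. (Wedge: Pb − Ps = 14.)
Per-prescription burden: consumers £8, suppliers £6.
Consumers take the larger share because demand is less price-elastic here (demand slope 3 vs supply slope 4).

Consumers bear the larger share: £8 per prescription.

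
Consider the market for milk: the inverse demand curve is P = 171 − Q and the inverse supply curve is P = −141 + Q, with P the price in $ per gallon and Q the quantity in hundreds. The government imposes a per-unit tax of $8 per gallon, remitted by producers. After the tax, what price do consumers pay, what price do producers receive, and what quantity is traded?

Rewrite in direct form: Qd = 171 − P and Qs = P + 141.
Without the tax, 171 − P = P + 141 gives 2P = 30, so P* = $15 and Q* = 156.
With the tax collected from producers, supply shifts: Qs = (P − 8) + 141.
New equilibrium: consumers pay $19, producers receive $11, Q = 152. (Wedge: Pb − Ps = 8.)

Consumers pay $19; producers receive $11; quantity = 152.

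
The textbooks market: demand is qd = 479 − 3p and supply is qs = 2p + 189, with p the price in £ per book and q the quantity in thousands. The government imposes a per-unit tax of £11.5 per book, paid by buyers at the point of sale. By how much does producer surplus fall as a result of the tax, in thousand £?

Before the tax: set 479 − 3p = 2p + 189 → p* = £58, q* = 305.
With the tax collected from buyers, demand (in seller-price terms) shifts: qd = 479 − 3(p + 11.5).
Solving gives q = 291.2 with buyers paying £62.6 and suppliers receiving £51.1 (the £11.5 wedge).
ΔPS is the trapezoid between Q = 291.2 and Q = 305 of height £6.9: ½ · (305 + 291.2) · 6.9 = £2056.89.

Producer surplus falls by £2056.89 thousand.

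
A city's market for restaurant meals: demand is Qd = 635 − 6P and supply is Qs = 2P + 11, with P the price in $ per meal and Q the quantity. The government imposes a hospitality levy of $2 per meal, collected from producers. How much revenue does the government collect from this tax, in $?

Before the tax: set 635 − 6P = 2P + 11 → P* = $78, Q* = 167.
With the tax collected from producers, supply shifts: Qs = 2(P − 2) + 11.
Solving gives Q = 164 with consumers paying $78.5 and producers receiving $76.5 (the $2 wedge).
Revenue = t · Q = 2 · 164 = $328.

Tax revenue = $328.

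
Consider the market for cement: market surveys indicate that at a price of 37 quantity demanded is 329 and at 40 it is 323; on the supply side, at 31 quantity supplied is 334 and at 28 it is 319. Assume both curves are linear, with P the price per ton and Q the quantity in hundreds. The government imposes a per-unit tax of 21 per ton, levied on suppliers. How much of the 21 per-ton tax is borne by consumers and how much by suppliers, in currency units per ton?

Demand slope: (323 − 329)/(40 − 37) = -2, so Qd = 403 − 2P.
Supply slope: (319 − 334)/(28 − 31) = 5, so Qs = 5P + 179.
Before the tax: set 403 − 2P = 5P + 179 → P* = 32, Q* = 339.
With the tax collected from suppliers, supply shifts: Qs = 5(P − 21) + 179.
Solving gives Q = 309 with consumers paying 47 and suppliers receiving 26 (the 21 wedge).
Burden on consumers: 15; on suppliers: 6. (They sum to 21.)
The less price-elastic side of the market bears the larger share of a per-unit tax.

Consumers bear 15 per ton; suppliers bear 6 per ton.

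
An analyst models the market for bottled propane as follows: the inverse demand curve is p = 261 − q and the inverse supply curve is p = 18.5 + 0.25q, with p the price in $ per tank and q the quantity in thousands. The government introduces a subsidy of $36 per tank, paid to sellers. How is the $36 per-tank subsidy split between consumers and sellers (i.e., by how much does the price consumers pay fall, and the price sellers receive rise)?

Inverting to q(p) form: qd = 261 − p; qs = 4p − 74.
Before the subsidy: set 261 − p = 4p − 74 → p* = $67, q* = 194.
With a per-unit subsidy paid to sellers, each receives p + 36 per unit sold, so supply becomes qs = 4(p + 36) − 74.
New equilibrium: consumers pay $38.2, sellers receive $74.2, q = 222.8. (Wedge: pb − ps = −36.)
Gain to consumers: $28.8; to sellers: $7.2. (They sum to $36.)

Consumers gain $28.8 per tank; sellers gain $7.2 per tank.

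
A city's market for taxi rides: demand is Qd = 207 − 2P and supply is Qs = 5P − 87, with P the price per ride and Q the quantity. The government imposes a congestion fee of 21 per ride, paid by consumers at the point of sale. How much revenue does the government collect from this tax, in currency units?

Tax revenue = 1953.

Before the tax: set 207 − 2P = 5P − 87 → P* = 42, Q* = 123.
With the tax collected from consumers, demand (in seller-price terms) shifts: Qd = 207 − 2(P + 21).
New equilibrium: consumers pay 57, suppliers receive 36, Q = 93. (Wedge: Pb − Ps = 21.)
Revenue = t · Q = 21 · 93 = 1953.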